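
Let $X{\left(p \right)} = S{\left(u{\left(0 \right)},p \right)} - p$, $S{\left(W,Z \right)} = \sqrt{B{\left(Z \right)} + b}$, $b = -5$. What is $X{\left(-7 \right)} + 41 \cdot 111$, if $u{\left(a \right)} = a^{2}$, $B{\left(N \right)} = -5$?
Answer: $4558 + i \sqrt{10} \approx 4558.0 + 3.1623 i$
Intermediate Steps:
$S{\left(W,Z \right)} = i \sqrt{10}$ ($S{\left(W,Z \right)} = \sqrt{-5 - 5} = \sqrt{-10} = i \sqrt{10}$)
$X{\left(p \right)} = - p + i \sqrt{10}$ ($X{\left(p \right)} = i \sqrt{10} - p = - p + i \sqrt{10}$)
$X{\left(-7 \right)} + 41 \cdot 111 = \left(\left(-1\right) \left(-7\right) + i \sqrt{10}\right) + 41 \cdot 111 = \left(7 + i \sqrt{10}\right) + 4551 = 4558 + i \sqrt{10}$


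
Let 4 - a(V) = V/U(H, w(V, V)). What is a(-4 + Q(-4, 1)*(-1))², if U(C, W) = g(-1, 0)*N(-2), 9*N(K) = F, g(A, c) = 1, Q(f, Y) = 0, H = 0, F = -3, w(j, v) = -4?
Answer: 64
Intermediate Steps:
N(K) = -⅓ (N(K) = (⅑)*(-3) = -⅓)
U(C, W) = -⅓ (U(C, W) = 1*(-⅓) = -⅓)
a(V) = 4 + 3*V (a(V) = 4 - V/(-⅓) = 4 - V*(-3) = 4 - (-3)*V = 4 + 3*V)
a(-4 + Q(-4, 1)*(-1))² = (4 + 3*(-4 + 0*(-1)))² = (4 + 3*(-4 + 0))² = (4 + 3*(-4))² = (4 - 12)² = (-8)² = 64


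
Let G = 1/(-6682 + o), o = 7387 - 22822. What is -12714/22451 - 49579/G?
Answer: 1893722408183/1727 ≈ 1.0965e+9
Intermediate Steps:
o = -15435
G = -1/22117 (G = 1/(-6682 - 15435) = 1/(-22117) = -1/22117 ≈ -4.5214e-5)
-12714/22451 - 49579/G = -12714/22451 - 49579/(-1/22117) = -12714*1/22451 - 49579*(-22117) = -978/1727 + 1096538743 = 1893722408183/1727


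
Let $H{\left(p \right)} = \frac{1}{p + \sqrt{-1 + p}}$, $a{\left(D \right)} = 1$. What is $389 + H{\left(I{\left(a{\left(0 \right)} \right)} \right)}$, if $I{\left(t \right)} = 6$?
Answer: $\frac{12065}{31} - \frac{\sqrt{5}}{31} \approx 389.12$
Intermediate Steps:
$389 + H{\left(I{\left(a{\left(0 \right)} \right)} \right)} = 389 + \frac{1}{6 + \sqrt{-1 + 6}} = 389 + \frac{1}{6 + \sqrt{5}}$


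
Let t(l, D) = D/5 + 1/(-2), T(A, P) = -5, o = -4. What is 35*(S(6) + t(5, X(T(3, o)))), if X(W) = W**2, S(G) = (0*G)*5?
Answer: 315/2 ≈ 157.50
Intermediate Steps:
S(G) = 0 (S(G) = 0*5 = 0)
t(l, D) = -1/2 + D/5 (t(l, D) = D*(1/5) + 1*(-1/2) = D/5 - 1/2 = -1/2 + D/5)
35*(S(6) + t(5, X(T(3, o)))) = 35*(0 + (-1/2 + (1/5)*(-5)**2)) = 35*(0 + (-1/2 + (1/5)*25)) = 35*(0 + (-1/2 + 5)) = 35*(0 + 9/2) = 35*(9/2) = 315/2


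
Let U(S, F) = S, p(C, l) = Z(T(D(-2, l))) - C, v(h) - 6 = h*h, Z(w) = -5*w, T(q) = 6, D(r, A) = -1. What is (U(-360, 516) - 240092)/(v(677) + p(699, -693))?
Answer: -120226/228803 ≈ -0.52546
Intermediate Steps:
v(h) = 6 + h**2 (v(h) = 6 + h*h = 6 + h**2)
p(C, l) = -30 - C (p(C, l) = -5*6 - C = -30 - C)
(U(-360, 516) - 240092)/(v(677) + p(699, -693)) = (-360 - 240092)/((6 + 677**2) + (-30 - 1*699)) = -240452/((6 + 458329) + (-30 - 699)) = -240452/(458335 - 729) = -240452/457606 = -240452*1/457606 = -120226/228803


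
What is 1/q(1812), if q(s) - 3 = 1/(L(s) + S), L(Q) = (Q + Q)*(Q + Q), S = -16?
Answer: 13133360/39400081 ≈ 0.33333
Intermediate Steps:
L(Q) = 4*Q² (L(Q) = (2*Q)*(2*Q) = 4*Q²)
q(s) = 3 + 1/(-16 + 4*s²) (q(s) = 3 + 1/(4*s² - 16) = 3 + 1/(-16 + 4*s²))
1/q(1812) = 1/((-47 + 12*1812²)/(4*(-4 + 1812²))) = 1/((-47 + 12*3283344)/(4*(-4 + 3283344))) = 1/((¼)*(-47 + 39400128)/3283340) = 1/((¼)*(1/3283340)*39400081) = 1/(39400081/13133360) = 13133360/39400081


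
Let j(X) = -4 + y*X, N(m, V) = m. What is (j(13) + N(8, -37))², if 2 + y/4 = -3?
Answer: 65536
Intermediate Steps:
y = -20 (y = -8 + 4*(-3) = -8 - 12 = -20)
j(X) = -4 - 20*X
(j(13) + N(8, -37))² = ((-4 - 20*13) + 8)² = ((-4 - 260) + 8)² = (-264 + 8)² = (-256)² = 65536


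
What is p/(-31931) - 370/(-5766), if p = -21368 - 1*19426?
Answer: 123516337/92057073 ≈ 1.3417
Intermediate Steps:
p = -40794 (p = -21368 - 19426 = -40794)
p/(-31931) - 370/(-5766) = -40794/(-31931) - 370/(-5766) = -40794*(-1/31931) - 370*(-1/5766) = 40794/31931 + 185/2883 = 123516337/92057073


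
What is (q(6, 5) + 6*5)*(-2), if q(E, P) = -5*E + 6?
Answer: -12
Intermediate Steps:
q(E, P) = 6 - 5*E
(q(6, 5) + 6*5)*(-2) = ((6 - 5*6) + 6*5)*(-2) = ((6 - 30) + 30)*(-2) = (-24 + 30)*(-2) = 6*(-2) = -12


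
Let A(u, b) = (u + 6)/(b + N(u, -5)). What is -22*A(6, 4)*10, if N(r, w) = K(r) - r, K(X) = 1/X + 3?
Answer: -15840/7 ≈ -2262.9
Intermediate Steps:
K(X) = 3 + 1/X
N(r, w) = 3 + 1/r - r (N(r, w) = (3 + 1/r) - r = 3 + 1/r - r)
A(u, b) = (6 + u)/(3 + b + 1/u - u) (A(u, b) = (u + 6)/(b + (3 + 1/u - u)) = (6 + u)/(3 + b + 1/u - u))
-22*A(6, 4)*10 = -132*(6 + 6)/(1 + 6*(3 + 4 - 1*6))*10 = -132*12/(1 + 6*(3 + 4 - 6))*10 = -132*12/(1 + 6*1)*10 = -132*12/(1 + 6)*10 = -132*12/7*10 = -22*72/7*10 = -1584/7*10 = -15840/7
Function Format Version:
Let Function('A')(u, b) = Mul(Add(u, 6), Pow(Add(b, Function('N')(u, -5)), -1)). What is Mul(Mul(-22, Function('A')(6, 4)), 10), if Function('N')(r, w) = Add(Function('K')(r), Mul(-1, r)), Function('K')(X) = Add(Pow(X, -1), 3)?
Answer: Rational(-15840, 7) ≈ -2262.9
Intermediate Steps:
Function('K')(X) = Add(3, Pow(X, -1))
Function('N')(r, w) = Add(3, Pow(r, -1), Mul(-1, r)) (Function('N')(r, w) = Add(Add(3, Pow(r, -1)), Mul(-1, r)) = Add(3, Pow(r, -1), Mul(-1, r)))
Function('A')(u, b) = Mul(Pow(Add(3, b, Pow(u, -1), Mul(-1, u)), -1), Add(6, u)) (Function('A')(u, b) = Mul(Add(u, 6), Pow(Add(b, Add(3, Pow(u, -1), Mul(-1, u))), -1)) = Mul(Add(6, u), Pow(Add(3, b, Pow(u, -1), Mul(-1, u)), -1)) = Mul(Pow(Add(3, b, Pow(u, -1), Mul(-1, u)), -1), Add(6, u)))
Mul(Mul(-22, Function('A')(6, 4)), 10) = Mul(Mul(-22, Mul(6, Pow(Add(1, Mul(6, Add(3, 4, Mul(-1, 6)))), -1), Add(6, 6))), 10) = Mul(Mul(-22, Mul(6, Pow(Add(1, Mul(6, Add(3, 4, -6))), -1), 12)), 10) = Mul(Mul(-22, Mul(6, Pow(Add(1, Mul(6, 1)), -1), 12)), 10) = Mul(Mul(-22, Mul(6, Pow(Add(1, 6), -1), 12)), 10) = Mul(Mul(-22, Mul(6, Pow(7, -1), 12)), 10) = Mul(Mul(-22, Mul(6, Rational(1, 7), 12)), 10) = Mul(Mul(-22, Rational(72, 7)), 10) = Mul(Rational(-1584, 7), 10) = Rational(-15840, 7)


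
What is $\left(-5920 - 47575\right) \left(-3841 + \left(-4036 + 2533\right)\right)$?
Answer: $285877280$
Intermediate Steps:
$\left(-5920 - 47575\right) \left(-3841 + \left(-4036 + 2533\right)\right) = - 53495 \left(-3841 - 1503\right) = \left(-53495\right) \left(-5344\right) = 285877280$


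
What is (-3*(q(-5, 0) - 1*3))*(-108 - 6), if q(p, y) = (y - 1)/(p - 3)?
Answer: -3933/4 ≈ -983.25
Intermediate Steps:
q(p, y) = (-1 + y)/(-3 + p)
(-3*(q(-5, 0) - 1*3))*(-108 - 6) = (-3*((-1 + 0)/(-3 - 5) - 1*3))*(-108 - 6) = -3*(-1/(-8) - 3)*(-114) = -3*(-⅛*(-1) - 3)*(-114) = -3*(⅛ - 3)*(-114) = -3*(-23/8)*(-114) = (69/8)*(-114) = -3933/4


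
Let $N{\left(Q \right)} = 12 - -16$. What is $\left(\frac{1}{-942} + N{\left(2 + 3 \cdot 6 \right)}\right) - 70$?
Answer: $- \frac{39565}{942} \approx -42.001$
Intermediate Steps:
$N{\left(Q \right)} = 28$ ($N{\left(Q \right)} = 12 + 16 = 28$)
$\left(\frac{1}{-942} + N{\left(2 + 3 \cdot 6 \right)}\right) - 70 = \left(\frac{1}{-942} + 28\right) - 70 = \left(- \frac{1}{942} + 28\right) - 70 = \frac{26375}{942} - 70 = - \frac{39565}{942}$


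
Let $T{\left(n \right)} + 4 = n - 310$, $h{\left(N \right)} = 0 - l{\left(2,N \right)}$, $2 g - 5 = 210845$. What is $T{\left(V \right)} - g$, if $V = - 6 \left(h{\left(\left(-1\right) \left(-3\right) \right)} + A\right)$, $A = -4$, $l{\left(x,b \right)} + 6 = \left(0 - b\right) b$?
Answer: $-105805$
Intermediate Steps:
$l{\left(x,b \right)} = -6 - b^{2}$ ($l{\left(x,b \right)} = -6 + \left(0 - b\right) b = -6 + - b b = -6 - b^{2}$)
$g = 105425$ ($g = \frac{5}{2} + \frac{1}{2} \cdot 210845 = \frac{5}{2} + \frac{210845}{2} = 105425$)
$h{\left(N \right)} = 6 + N^{2}$ ($h{\left(N \right)} = 0 - \left(-6 - N^{2}\right) = 0 + \left(6 + N^{2}\right) = 6 + N^{2}$)
$V = -66$ ($V = - 6 \left(\left(6 + \left(\left(-1\right) \left(-3\right)\right)^{2}\right) - 4\right) = - 6 \left(\left(6 + 3^{2}\right) - 4\right) = - 6 \left(\left(6 + 9\right) - 4\right) = - 6 \left(15 - 4\right) = \left(-6\right) 11 = -66$)
$T{\left(n \right)} = -314 + n$ ($T{\left(n \right)} = -4 + \left(n - 310\right) = -4 + \left(-310 + n\right) = -314 + n$)
$T{\left(V \right)} - g = \left(-314 - 66\right) - 105425 = -380 - 105425 = -105805$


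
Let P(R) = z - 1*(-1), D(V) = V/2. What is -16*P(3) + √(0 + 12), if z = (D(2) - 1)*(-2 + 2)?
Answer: -16 + 2*√3 ≈ -12.536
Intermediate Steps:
D(V) = V/2 (D(V) = V*(½) = V/2)
z = 0 (z = ((½)*2 - 1)*(-2 + 2) = (1 - 1)*0 = 0*0 = 0)
P(R) = 1 (P(R) = 0 - 1*(-1) = 0 + 1 = 1)
-16*P(3) + √(0 + 12) = -16*1 + √(0 + 12) = -16 + √12 = -16 + 2*√3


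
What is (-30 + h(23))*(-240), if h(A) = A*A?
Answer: -119760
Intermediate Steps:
h(A) = A²
(-30 + h(23))*(-240) = (-30 + 23²)*(-240) = (-30 + 529)*(-240) = 499*(-240) = -119760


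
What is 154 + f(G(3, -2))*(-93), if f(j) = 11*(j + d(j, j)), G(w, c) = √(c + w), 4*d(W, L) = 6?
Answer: -4807/2 ≈ -2403.5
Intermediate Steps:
d(W, L) = 3/2 (d(W, L) = (¼)*6 = 3/2)
f(j) = 33/2 + 11*j (f(j) = 11*(j + 3/2) = 11*(3/2 + j) = 33/2 + 11*j)
154 + f(G(3, -2))*(-93) = 154 + (33/2 + 11*√(-2 + 3))*(-93) = 154 + (33/2 + 11*√1)*(-93) = 154 + (33/2 + 11*1)*(-93) = 154 + (33/2 + 11)*(-93) = 154 + (55/2)*(-93) = 154 - 5115/2 = -4807/2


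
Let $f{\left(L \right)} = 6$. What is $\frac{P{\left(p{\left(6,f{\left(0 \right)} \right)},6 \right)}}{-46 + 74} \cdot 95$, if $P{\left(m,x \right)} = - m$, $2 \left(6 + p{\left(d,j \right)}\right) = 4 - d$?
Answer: $\frac{95}{4} \approx 23.75$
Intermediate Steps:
$p{\left(d,j \right)} = -4 - \frac{d}{2}$ ($p{\left(d,j \right)} = -6 + \frac{4 - d}{2} = -6 - \left(-2 + \frac{d}{2}\right) = -4 - \frac{d}{2}$)
$\frac{P{\left(p{\left(6,f{\left(0 \right)} \right)},6 \right)}}{-46 + 74} \cdot 95 = \frac{\left(-1\right) \left(-4 - 3\right)}{-46 + 74} \cdot 95 = \frac{\left(-1\right) \left(-4 - 3\right)}{28} \cdot 95 = \frac{\left(-1\right) \left(-7\right)}{28} \cdot 95 = \frac{1}{28} \cdot 7 \cdot 95 = \frac{1}{4} \cdot 95 = \frac{95}{4}$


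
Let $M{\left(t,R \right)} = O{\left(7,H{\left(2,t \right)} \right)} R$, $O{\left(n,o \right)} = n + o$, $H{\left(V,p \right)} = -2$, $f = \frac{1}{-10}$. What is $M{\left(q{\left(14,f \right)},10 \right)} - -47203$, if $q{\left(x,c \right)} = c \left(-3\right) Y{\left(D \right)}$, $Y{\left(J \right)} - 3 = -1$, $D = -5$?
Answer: $47253$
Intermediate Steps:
$f = - \frac{1}{10} \approx -0.1$
$Y{\left(J \right)} = 2$ ($Y{\left(J \right)} = 3 - 1 = 2$)
$q{\left(x,c \right)} = - 6 c$ ($q{\left(x,c \right)} = c \left(-3\right) 2 = - 3 c 2 = - 6 c$)
$M{\left(t,R \right)} = 5 R$ ($M{\left(t,R \right)} = \left(7 - 2\right) R = 5 R$)
$M{\left(q{\left(14,f \right)},10 \right)} - -47203 = 5 \cdot 10 - -47203 = 50 + 47203 = 47253$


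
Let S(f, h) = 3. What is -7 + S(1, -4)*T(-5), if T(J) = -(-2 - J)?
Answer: -16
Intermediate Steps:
T(J) = 2 + J
-7 + S(1, -4)*T(-5) = -7 + 3*(2 - 5) = -7 + 3*(-3) = -7 - 9 = -16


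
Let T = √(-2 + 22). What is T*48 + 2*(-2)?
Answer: -4 + 96*√5 ≈ 210.66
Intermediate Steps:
T = 2*√5 (T = √20 = 2*√5 ≈ 4.4721)
T*48 + 2*(-2) = (2*√5)*48 + 2*(-2) = 96*√5 - 4 = -4 + 96*√5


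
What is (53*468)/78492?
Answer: 2067/6541 ≈ 0.31601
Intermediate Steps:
(53*468)/78492 = 24804*(1/78492) = 2067/6541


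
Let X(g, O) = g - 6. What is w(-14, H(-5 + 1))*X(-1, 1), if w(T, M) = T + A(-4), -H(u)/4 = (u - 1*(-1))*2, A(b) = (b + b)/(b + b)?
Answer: 91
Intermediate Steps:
A(b) = 1 (A(b) = (2*b)/((2*b)) = (2*b)*(1/(2*b)) = 1)
X(g, O) = -6 + g
H(u) = -8 - 8*u (H(u) = -4*(u - 1*(-1))*2 = -4*(u + 1)*2 = -4*(1 + u)*2 = -4*(2 + 2*u) = -8 - 8*u)
w(T, M) = 1 + T (w(T, M) = T + 1 = 1 + T)
w(-14, H(-5 + 1))*X(-1, 1) = (1 - 14)*(-6 - 1) = -13*(-7) = 91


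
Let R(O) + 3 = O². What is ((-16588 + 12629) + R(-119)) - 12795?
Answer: -2596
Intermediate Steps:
R(O) = -3 + O²
((-16588 + 12629) + R(-119)) - 12795 = ((-16588 + 12629) + (-3 + (-119)²)) - 12795 = (-3959 + (-3 + 14161)) - 12795 = (-3959 + 14158) - 12795 = 10199 - 12795 = -2596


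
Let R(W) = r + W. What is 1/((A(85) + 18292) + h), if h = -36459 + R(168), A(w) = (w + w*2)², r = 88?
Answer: 1/47114 ≈ 2.1225e-5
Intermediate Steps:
R(W) = 88 + W
A(w) = 9*w² (A(w) = (w + 2*w)² = (3*w)² = 9*w²)
h = -36203 (h = -36459 + (88 + 168) = -36459 + 256 = -36203)
1/((A(85) + 18292) + h) = 1/((9*85² + 18292) - 36203) = 1/((9*7225 + 18292) - 36203) = 1/((65025 + 18292) - 36203) = 1/(83317 - 36203) = 1/47114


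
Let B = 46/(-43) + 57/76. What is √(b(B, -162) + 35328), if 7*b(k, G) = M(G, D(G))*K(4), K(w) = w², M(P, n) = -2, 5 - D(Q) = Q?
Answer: 4*√108178/7 ≈ 187.95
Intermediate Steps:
D(Q) = 5 - Q
B = -55/172 (B = 46*(-1/43) + 57*(1/76) = -46/43 + ¾ = -55/172 ≈ -0.31977)
b(k, G) = -32/7 (b(k, G) = (-2*4²)/7 = (-2*16)/7 = (⅐)*(-32) = -32/7)
√(b(B, -162) + 35328) = √(-32/7 + 35328) = √(247264/7) = 4*√108178/7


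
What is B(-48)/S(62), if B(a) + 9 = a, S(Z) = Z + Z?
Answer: -57/124 ≈ -0.45968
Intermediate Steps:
S(Z) = 2*Z
B(a) = -9 + a
B(-48)/S(62) = (-9 - 48)/((2*62)) = -57/124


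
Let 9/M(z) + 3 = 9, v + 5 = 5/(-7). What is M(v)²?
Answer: 9/4 ≈ 2.2500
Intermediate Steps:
v = -40/7 (v = -5 + 5/(-7) = -5 + 5*(-⅐) = -5 - 5/7 = -40/7 ≈ -5.7143)
M(z) = 3/2 (M(z) = 9/(-3 + 9) = 9/6 = 9*(⅙) = 3/2)
M(v)² = (3/2)² = 9/4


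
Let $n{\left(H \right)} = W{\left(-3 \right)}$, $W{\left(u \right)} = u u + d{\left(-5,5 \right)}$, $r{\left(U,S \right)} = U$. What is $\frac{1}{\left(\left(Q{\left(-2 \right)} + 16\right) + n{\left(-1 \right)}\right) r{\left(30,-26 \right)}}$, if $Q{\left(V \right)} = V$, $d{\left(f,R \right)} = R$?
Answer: $\frac{1}{840} \approx 0.0011905$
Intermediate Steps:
$W{\left(u \right)} = 5 + u^{2}$ ($W{\left(u \right)} = u u + 5 = u^{2} + 5 = 5 + u^{2}$)
$n{\left(H \right)} = 14$ ($n{\left(H \right)} = 5 + \left(-3\right)^{2} = 5 + 9 = 14$)
$\frac{1}{\left(\left(Q{\left(-2 \right)} + 16\right) + n{\left(-1 \right)}\right) r{\left(30,-26 \right)}} = \frac{1}{\left(\left(-2 + 16\right) + 14\right) 30} = \frac{1}{\left(14 + 14\right) 30} = \frac{1}{28 \cdot 30} = \frac{1}{840}$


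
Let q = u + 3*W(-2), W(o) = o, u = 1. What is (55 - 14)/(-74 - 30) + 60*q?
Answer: -31241/104 ≈ -300.39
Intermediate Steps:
q = -5 (q = 1 + 3*(-2) = 1 - 6 = -5)
(55 - 14)/(-74 - 30) + 60*q = (55 - 14)/(-74 - 30) + 60*(-5) = 41/(-104) - 300 = 41*(-1/104) - 300 = -41/104 - 300 = -31241/104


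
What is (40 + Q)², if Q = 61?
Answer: 10201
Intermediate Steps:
(40 + Q)² = (40 + 61)² = 101² = 10201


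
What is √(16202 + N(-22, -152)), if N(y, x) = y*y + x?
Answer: √16534 ≈ 128.58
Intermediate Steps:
N(y, x) = x + y² (N(y, x) = y² + x = x + y²)
√(16202 + N(-22, -152)) = √(16202 + (-152 + (-22)²)) = √(16202 + (-152 + 484)) = √(16202 + 332) = √16534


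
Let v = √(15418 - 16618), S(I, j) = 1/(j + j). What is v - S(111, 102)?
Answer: -1/204 + 20*I*√3 ≈ -0.004902 + 34.641*I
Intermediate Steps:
S(I, j) = 1/(2*j)
v = 20*I*√3 (v = √(-1200) = 20*I*√3 ≈ 34.641*I)
v - S(111, 102) = 20*I*√3 - 1/(2*102) = 20*I*√3 - 1*1/204 = 20*I*√3 - 1/204 = -1/204 + 20*I*√3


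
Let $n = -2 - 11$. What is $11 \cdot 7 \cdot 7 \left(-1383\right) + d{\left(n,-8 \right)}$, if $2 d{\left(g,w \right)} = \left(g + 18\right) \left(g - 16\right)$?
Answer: $- \frac{1491019}{2} \approx -7.4551 \cdot 10^{5}$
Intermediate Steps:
$n = -13$
$d{\left(g,w \right)} = \frac{\left(-16 + g\right) \left(18 + g\right)}{2}$ ($d{\left(g,w \right)} = \frac{\left(g + 18\right) \left(g - 16\right)}{2} = \frac{\left(18 + g\right) \left(-16 + g\right)}{2} = \frac{\left(-16 + g\right) \left(18 + g\right)}{2}$)
$11 \cdot 7 \cdot 7 \left(-1383\right) + d{\left(n,-8 \right)} = 11 \cdot 7 \cdot 7 \left(-1383\right) - \left(157 - \frac{169}{2}\right) = 77 \cdot 7 \left(-1383\right) - \frac{145}{2} = 539 \left(-1383\right) - \frac{145}{2} = -745437 - \frac{145}{2} = - \frac{1491019}{2}$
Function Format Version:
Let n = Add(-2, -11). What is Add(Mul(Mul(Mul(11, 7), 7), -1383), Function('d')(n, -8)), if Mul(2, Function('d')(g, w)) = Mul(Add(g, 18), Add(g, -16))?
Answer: Rational(-1491019, 2) ≈ -7.4551e+5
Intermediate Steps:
n = -13
Function('d')(g, w) = Mul(Rational(1, 2), Add(-16, g), Add(18, g)) (Function('d')(g, w) = Mul(Rational(1, 2), Mul(Add(g, 18), Add(g, -16))) = Mul(Rational(1, 2), Mul(Add(18, g), Add(-16, g))) = Mul(Rational(1, 2), Mul(Add(-16, g), Add(18, g))) = Mul(Rational(1, 2), Add(-16, g), Add(18, g)))
Add(Mul(Mul(Mul(11, 7), 7), -1383), Function('d')(n, -8)) = Add(Mul(Mul(Mul(11, 7), 7), -1383), Add(-144, -13, Mul(Rational(1, 2), Pow(-13, 2)))) = Add(Mul(Mul(77, 7), -1383), Add(-144, -13, Mul(Rational(1, 2), 169))) = Add(Mul(539, -1383), Add(-144, -13, Rational(169, 2))) = Add(-745437, Rational(-145, 2)) = Rational(-1491019, 2)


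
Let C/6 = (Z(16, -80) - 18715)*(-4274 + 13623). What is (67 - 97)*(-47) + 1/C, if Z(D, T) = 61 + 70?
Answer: 1469855763359/1042450896 ≈ 1410.0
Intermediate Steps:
Z(D, T) = 131
C = -1042450896 (C = 6*((131 - 18715)*(-4274 + 13623)) = 6*(-18584*9349) = 6*(-173741816) = -1042450896)
(67 - 97)*(-47) + 1/C = (67 - 97)*(-47) + 1/(-1042450896) = -30*(-47) - 1/1042450896 = 1410 - 1/1042450896 = 1469855763359/1042450896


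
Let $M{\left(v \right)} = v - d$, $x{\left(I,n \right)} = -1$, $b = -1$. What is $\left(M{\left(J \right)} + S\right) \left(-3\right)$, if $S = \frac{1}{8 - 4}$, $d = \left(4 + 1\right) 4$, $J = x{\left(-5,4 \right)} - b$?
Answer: $\frac{237}{4} \approx 59.25$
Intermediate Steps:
$J = 0$ ($J = -1 - -1 = -1 + 1 = 0$)
$d = 20$ ($d = 5 \cdot 4 = 20$)
$M{\left(v \right)} = -20 + v$ ($M{\left(v \right)} = v - 20 = -20 + v$)
$S = \frac{1}{4} \approx 0.25$
$\left(M{\left(J \right)} + S\right) \left(-3\right) = \left(\left(-20 + 0\right) + \frac{1}{4}\right) \left(-3\right) = \left(-20 + \frac{1}{4}\right) \left(-3\right) = \left(- \frac{79}{4}\right) \left(-3\right) = \frac{237}{4}$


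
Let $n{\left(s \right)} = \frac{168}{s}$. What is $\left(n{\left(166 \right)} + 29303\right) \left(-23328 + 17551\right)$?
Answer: $- \frac{14051010041}{83} \approx -1.6929 \cdot 10^{8}$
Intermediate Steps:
$\left(n{\left(166 \right)} + 29303\right) \left(-23328 + 17551\right) = \left(\frac{168}{166} + 29303\right) \left(-23328 + 17551\right) = \left(168 \cdot \frac{1}{166} + 29303\right) \left(-5777\right) = \left(\frac{84}{83} + 29303\right) \left(-5777\right) = \frac{2432233}{83} \left(-5777\right) = - \frac{14051010041}{83}$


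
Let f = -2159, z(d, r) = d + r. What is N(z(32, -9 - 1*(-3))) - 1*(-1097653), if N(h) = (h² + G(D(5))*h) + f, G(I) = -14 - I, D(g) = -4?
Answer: 1095910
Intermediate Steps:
N(h) = -2159 + h² - 10*h (N(h) = (h² + (-14 - 1*(-4))*h) - 2159 = (h² + (-14 + 4)*h) - 2159 = (h² - 10*h) - 2159 = -2159 + h² - 10*h)
N(z(32, -9 - 1*(-3))) - 1*(-1097653) = (-2159 + (32 + (-9 - 1*(-3)))² - 10*(32 + (-9 - 1*(-3)))) - 1*(-1097653) = (-2159 + (32 + (-9 + 3))² - 10*(32 + (-9 + 3))) + 1097653 = (-2159 + (32 - 6)² - 10*(32 - 6)) + 1097653 = (-2159 + 26² - 10*26) + 1097653 = (-2159 + 676 - 260) + 1097653 = -1743 + 1097653 = 1095910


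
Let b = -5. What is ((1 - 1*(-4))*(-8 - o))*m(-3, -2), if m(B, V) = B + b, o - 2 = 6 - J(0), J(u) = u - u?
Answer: 640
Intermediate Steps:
J(u) = 0
o = 8 (o = 2 + (6 - 1*0) = 2 + (6 + 0) = 2 + 6 = 8)
m(B, V) = -5 + B (m(B, V) = B - 5 = -5 + B)
((1 - 1*(-4))*(-8 - o))*m(-3, -2) = ((1 - 1*(-4))*(-8 - 1*8))*(-5 - 3) = ((1 + 4)*(-8 - 8))*(-8) = (5*(-16))*(-8) = -80*(-8) = 640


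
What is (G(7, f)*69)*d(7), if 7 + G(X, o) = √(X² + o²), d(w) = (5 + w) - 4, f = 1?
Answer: -3864 + 2760*√2 ≈ 39.229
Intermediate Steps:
d(w) = 1 + w
G(X, o) = -7 + √(X² + o²)
(G(7, f)*69)*d(7) = ((-7 + √(7² + 1²))*69)*(1 + 7) = ((-7 + √(49 + 1))*69)*8 = ((-7 + √50)*69)*8 = ((-7 + 5*√2)*69)*8 = (-483 + 345*√2)*8 = -3864 + 2760*√2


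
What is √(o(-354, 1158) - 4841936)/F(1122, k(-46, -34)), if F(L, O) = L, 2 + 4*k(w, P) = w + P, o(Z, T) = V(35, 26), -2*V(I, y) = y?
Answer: I*√4841949/1122 ≈ 1.9612*I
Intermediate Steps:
V(I, y) = -y/2
o(Z, T) = -13 (o(Z, T) = -½*26 = -13)
k(w, P) = -½ + P/4 + w/4 (k(w, P) = -½ + (w + P)/4 = -½ + (P + w)/4 = -½ + (P/4 + w/4) = -½ + P/4 + w/4)
√(o(-354, 1158) - 4841936)/F(1122, k(-46, -34)) = √(-13 - 4841936)/1122 = √(-4841949)*(1/1122) = (I*√4841949)*(1/1122) = I*√4841949/1122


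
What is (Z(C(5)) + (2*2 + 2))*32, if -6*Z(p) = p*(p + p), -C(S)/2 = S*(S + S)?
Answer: -319424/3 ≈ -1.0647e+5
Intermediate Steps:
C(S) = -4*S² (C(S) = -2*S*(S + S) = -2*S*2*S = -4*S²)
Z(p) = -p²/3 (Z(p) = -p*(p + p)/6 = -p*2*p/6 = -p²/3)
(Z(C(5)) + (2*2 + 2))*32 = (-(-4*5²)²/3 + (2*2 + 2))*32 = (-(-4*25)²/3 + (4 + 2))*32 = (-⅓*(-100)² + 6)*32 = (-⅓*10000 + 6)*32 = (-10000/3 + 6)*32 = -9982/3*32 = -319424/3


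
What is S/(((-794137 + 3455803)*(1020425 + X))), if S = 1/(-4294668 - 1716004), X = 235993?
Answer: -1/20100679363980524736 ≈ -4.9750e-20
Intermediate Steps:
S = -1/6010672 (S = 1/(-6010672) = -1/6010672 ≈ -1.6637e-7)
S/(((-794137 + 3455803)*(1020425 + X))) = -1/((-794137 + 3455803)*(1020425 + 235993))/6010672 = -1/(6010672*(2661666*1256418)) = -1/6010672/3344165072388 = -1/6010672*1/3344165072388 = -1/20100679363980524736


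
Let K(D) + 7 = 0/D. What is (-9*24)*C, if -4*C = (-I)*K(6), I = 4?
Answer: 1512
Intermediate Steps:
K(D) = -7 (K(D) = -7 + 0/D = -7 + 0 = -7)
C = -7 (C = -(-1*4)*(-7)/4 = -(-1)*(-7) = -1/4*28 = -7)
(-9*24)*C = -9*24*(-7) = -216*(-7) = 1512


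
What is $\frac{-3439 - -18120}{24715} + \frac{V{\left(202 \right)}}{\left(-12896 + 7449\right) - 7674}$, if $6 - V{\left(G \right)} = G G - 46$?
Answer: $\frac{1199815081}{324285515} \approx 3.6999$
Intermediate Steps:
$V{\left(G \right)} = 52 - G^{2}$ ($V{\left(G \right)} = 6 - \left(G G - 46\right) = 6 - \left(G^{2} - 46\right) = 6 - \left(-46 + G^{2}\right) = 52 - G^{2}$)
$\frac{-3439 - -18120}{24715} + \frac{V{\left(202 \right)}}{\left(-12896 + 7449\right) - 7674} = \frac{-3439 - -18120}{24715} + \frac{52 - 202^{2}}{\left(-12896 + 7449\right) - 7674} = \left(-3439 + 18120\right) \frac{1}{24715} + \frac{52 - 40804}{-5447 - 7674} = 14681 \cdot \frac{1}{24715} + \frac{52 - 40804}{-13121} = \frac{14681}{24715} - - \frac{40752}{13121} = \frac{14681}{24715} + \frac{40752}{13121} = \frac{1199815081}{324285515}$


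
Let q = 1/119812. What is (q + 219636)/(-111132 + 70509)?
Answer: -26315028433/4867122876 ≈ -5.4067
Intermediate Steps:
q = 1/119812 ≈ 8.3464e-6
(q + 219636)/(-111132 + 70509) = (1/119812 + 219636)/(-111132 + 70509) = (26315028433/119812)/(-40623) = (26315028433/119812)*(-1/40623) = -26315028433/4867122876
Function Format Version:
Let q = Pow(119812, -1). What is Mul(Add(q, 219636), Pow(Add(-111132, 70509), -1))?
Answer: Rational(-26315028433, 4867122876) ≈ -5.4067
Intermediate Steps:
q = Rational(1, 119812) ≈ 8.3464e-6
Mul(Add(q, 219636), Pow(Add(-111132, 70509), -1)) = Mul(Add(Rational(1, 119812), 219636), Pow(Add(-111132, 70509), -1)) = Mul(Rational(26315028433, 119812), Pow(-40623, -1)) = Mul(Rational(26315028433, 119812), Rational(-1, 40623)) = Rational(-26315028433, 4867122876)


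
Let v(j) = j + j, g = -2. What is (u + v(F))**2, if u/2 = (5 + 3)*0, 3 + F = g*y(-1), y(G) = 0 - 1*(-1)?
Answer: 100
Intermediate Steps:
y(G) = 1 (y(G) = 0 + 1 = 1)
F = -5 (F = -3 - 2*1 = -3 - 2 = -5)
v(j) = 2*j
u = 0 (u = 2*((5 + 3)*0) = 2*(8*0) = 2*0 = 0)
(u + v(F))**2 = (0 + 2*(-5))**2 = (0 - 10)**2 = (-10)**2 = 100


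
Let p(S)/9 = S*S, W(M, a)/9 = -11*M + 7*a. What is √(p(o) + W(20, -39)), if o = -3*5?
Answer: 6*I*√67 ≈ 49.112*I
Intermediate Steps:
W(M, a) = -99*M + 63*a (W(M, a) = 9*(-11*M + 7*a) = -99*M + 63*a)
o = -15
p(S) = 9*S² (p(S) = 9*(S*S) = 9*S²)
√(p(o) + W(20, -39)) = √(9*(-15)² + (-99*20 + 63*(-39))) = √(9*225 + (-1980 - 2457)) = √(2025 - 4437) = √(-2412) = 6*I*√67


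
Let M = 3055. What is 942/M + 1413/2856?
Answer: 2335689/2908360 ≈ 0.80309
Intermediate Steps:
942/M + 1413/2856 = 942/3055 + 1413/2856 = 942*(1/3055) + 1413*(1/2856) = 942/3055 + 471/952 = 2335689/2908360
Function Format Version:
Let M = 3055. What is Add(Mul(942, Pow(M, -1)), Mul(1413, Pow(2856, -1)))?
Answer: Rational(2335689, 2908360) ≈ 0.80309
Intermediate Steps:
Add(Mul(942, Pow(M, -1)), Mul(1413, Pow(2856, -1))) = Add(Mul(942, Pow(3055, -1)), Mul(1413, Pow(2856, -1))) = Add(Mul(942, Rational(1, 3055)), Mul(1413, Rational(1, 2856))) = Add(Rational(942, 3055), Rational(471, 952)) = Rational(2335689, 2908360)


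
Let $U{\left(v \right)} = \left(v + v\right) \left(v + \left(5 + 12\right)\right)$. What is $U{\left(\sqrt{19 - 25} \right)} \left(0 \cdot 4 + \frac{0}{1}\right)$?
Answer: $0$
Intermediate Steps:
$U{\left(v \right)} = 2 v \left(17 + v\right)$ ($U{\left(v \right)} = 2 v \left(v + 17\right) = 2 v \left(17 + v\right)$)
$U{\left(\sqrt{19 - 25} \right)} \left(0 \cdot 4 + \frac{0}{1}\right) = 2 \sqrt{19 - 25} \left(17 + \sqrt{19 - 25}\right) \left(0 \cdot 4 + \frac{0}{1}\right) = 2 \sqrt{-6} \left(17 + \sqrt{-6}\right) \left(0 + 0 \cdot 1\right) = 2 i \sqrt{6} \left(17 + i \sqrt{6}\right) \left(0 + 0\right) = 2 i \sqrt{6} \left(17 + i \sqrt{6}\right) 0 = 0$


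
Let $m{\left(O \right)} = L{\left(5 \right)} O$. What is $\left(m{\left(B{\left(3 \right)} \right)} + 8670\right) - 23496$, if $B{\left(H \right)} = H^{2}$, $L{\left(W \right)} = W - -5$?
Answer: $-14736$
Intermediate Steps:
$L{\left(W \right)} = 5 + W$ ($L{\left(W \right)} = W + 5 = 5 + W$)
$m{\left(O \right)} = 10 O$ ($m{\left(O \right)} = \left(5 + 5\right) O = 10 O$)
$\left(m{\left(B{\left(3 \right)} \right)} + 8670\right) - 23496 = \left(10 \cdot 3^{2} + 8670\right) - 23496 = \left(10 \cdot 9 + 8670\right) - 23496 = \left(90 + 8670\right) - 23496 = 8760 - 23496 = -14736$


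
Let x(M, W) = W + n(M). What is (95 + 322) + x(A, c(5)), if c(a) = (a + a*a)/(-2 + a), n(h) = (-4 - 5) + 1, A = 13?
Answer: 419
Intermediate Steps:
n(h) = -8 (n(h) = -9 + 1 = -8)
c(a) = (a + a**2)/(-2 + a)
x(M, W) = -8 + W (x(M, W) = W - 8 = -8 + W)
(95 + 322) + x(A, c(5)) = (95 + 322) + (-8 + 5*(1 + 5)/(-2 + 5)) = 417 + (-8 + 5*6/3) = 417 + (-8 + 5*(1/3)*6) = 417 + (-8 + 10) = 417 + 2 = 419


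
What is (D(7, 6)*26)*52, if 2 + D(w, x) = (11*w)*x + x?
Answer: 630032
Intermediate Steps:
D(w, x) = -2 + x + 11*w*x (D(w, x) = -2 + ((11*w)*x + x) = -2 + (11*w*x + x) = -2 + (x + 11*w*x) = -2 + x + 11*w*x)
(D(7, 6)*26)*52 = ((-2 + 6 + 11*7*6)*26)*52 = ((-2 + 6 + 462)*26)*52 = (466*26)*52 = 12116*52 = 630032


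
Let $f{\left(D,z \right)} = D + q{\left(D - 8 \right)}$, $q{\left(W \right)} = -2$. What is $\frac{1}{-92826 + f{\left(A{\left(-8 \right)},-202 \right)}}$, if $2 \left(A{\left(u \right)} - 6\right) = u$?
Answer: $- \frac{1}{92826} \approx -1.0773 \cdot 10^{-5}$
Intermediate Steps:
$A{\left(u \right)} = 6 + \frac{u}{2}$
$f{\left(D,z \right)} = -2 + D$ ($f{\left(D,z \right)} = D - 2 = -2 + D$)
$\frac{1}{-92826 + f{\left(A{\left(-8 \right)},-202 \right)}} = \frac{1}{-92826 + \left(-2 + \left(6 + \frac{1}{2} \left(-8\right)\right)\right)} = \frac{1}{-92826 + \left(-2 + \left(6 - 4\right)\right)} = \frac{1}{-92826 + \left(-2 + 2\right)} = \frac{1}{-92826 + 0} = \frac{1}{-92826} = - \frac{1}{92826}$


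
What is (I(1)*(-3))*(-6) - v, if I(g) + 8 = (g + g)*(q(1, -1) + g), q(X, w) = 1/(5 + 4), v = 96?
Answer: -200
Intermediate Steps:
q(X, w) = ⅑ (q(X, w) = 1/9 = ⅑)
I(g) = -8 + 2*g*(⅑ + g) (I(g) = -8 + (g + g)*(⅑ + g) = -8 + (2*g)*(⅑ + g) = -8 + 2*g*(⅑ + g))
(I(1)*(-3))*(-6) - v = ((-8 + 2*1² + (2/9)*1)*(-3))*(-6) - 1*96 = ((-8 + 2*1 + 2/9)*(-3))*(-6) - 96 = ((-8 + 2 + 2/9)*(-3))*(-6) - 96 = -52/9*(-3)*(-6) - 96 = (52/3)*(-6) - 96 = -104 - 96 = -200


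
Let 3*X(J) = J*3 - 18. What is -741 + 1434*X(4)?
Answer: -3609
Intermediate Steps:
X(J) = -6 + J (X(J) = (J*3 - 18)/3 = (3*J - 18)/3 = (-18 + 3*J)/3 = -6 + J)
-741 + 1434*X(4) = -741 + 1434*(-6 + 4) = -741 + 1434*(-2) = -741 - 2868 = -3609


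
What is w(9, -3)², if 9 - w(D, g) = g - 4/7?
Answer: 7744/49 ≈ 158.04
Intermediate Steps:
w(D, g) = 67/7 - g (w(D, g) = 9 - (g - 4/7) = 9 - (-4/7 + g) = 9 + (4/7 - g) = 67/7 - g)
w(9, -3)² = (67/7 - 1*(-3))² = (67/7 + 3)² = (88/7)² = 7744/49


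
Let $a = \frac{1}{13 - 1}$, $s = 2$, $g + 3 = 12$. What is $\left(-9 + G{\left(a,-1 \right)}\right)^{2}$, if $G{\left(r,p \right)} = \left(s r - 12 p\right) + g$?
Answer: $\frac{5329}{36} \approx 148.03$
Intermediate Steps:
$g = 9$ ($g = -3 + 12 = 9$)
$a = \frac{1}{12} \approx 0.083333$
$G{\left(r,p \right)} = 9 - 12 p + 2 r$ ($G{\left(r,p \right)} = \left(2 r - 12 p\right) + 9 = \left(- 12 p + 2 r\right) + 9 = 9 - 12 p + 2 r$)
$\left(-9 + G{\left(a,-1 \right)}\right)^{2} = \left(-9 + \left(9 - -12 + 2 \cdot \frac{1}{12}\right)\right)^{2} = \left(-9 + \left(9 + 12 + \frac{1}{6}\right)\right)^{2} = \left(-9 + \frac{127}{6}\right)^{2} = \left(\frac{73}{6}\right)^{2} = \frac{5329}{36}$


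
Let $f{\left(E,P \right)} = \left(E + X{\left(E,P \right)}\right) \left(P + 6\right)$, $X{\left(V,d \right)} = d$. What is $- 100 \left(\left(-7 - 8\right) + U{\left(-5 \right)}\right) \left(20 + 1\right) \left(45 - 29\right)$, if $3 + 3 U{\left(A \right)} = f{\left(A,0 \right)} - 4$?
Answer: $918400$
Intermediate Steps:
$f{\left(E,P \right)} = \left(6 + P\right) \left(E + P\right)$ ($f{\left(E,P \right)} = \left(E + P\right) \left(P + 6\right) = \left(E + P\right) \left(6 + P\right) = \left(6 + P\right) \left(E + P\right)$)
$U{\left(A \right)} = - \frac{7}{3} + 2 A$ ($U{\left(A \right)} = -1 + \frac{\left(0^{2} + 6 A + 6 \cdot 0 + A 0\right) - 4}{3} = -1 + \frac{\left(0 + 6 A + 0 + 0\right) - 4}{3} = -1 + \frac{6 A - 4}{3} = -1 + \frac{-4 + 6 A}{3} = -1 + \left(- \frac{4}{3} + 2 A\right) = - \frac{7}{3} + 2 A$)
$- 100 \left(\left(-7 - 8\right) + U{\left(-5 \right)}\right) \left(20 + 1\right) \left(45 - 29\right) = - 100 \left(\left(-7 - 8\right) + \left(- \frac{7}{3} + 2 \left(-5\right)\right)\right) \left(20 + 1\right) \left(45 - 29\right) = - 100 \left(-15 - \frac{37}{3}\right) 21 \cdot 16 = - 100 \left(-15 - \frac{37}{3}\right) 336 = \left(-100\right) \left(- \frac{82}{3}\right) 336 = \frac{8200}{3} \cdot 336 = 918400$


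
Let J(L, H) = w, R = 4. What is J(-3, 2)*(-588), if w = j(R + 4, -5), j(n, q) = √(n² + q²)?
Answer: -588*√89 ≈ -5547.2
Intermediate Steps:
w = √89 (w = √((4 + 4)² + (-5)²) = √(8² + 25) = √(64 + 25) = √89 ≈ 9.4340)
J(L, H) = √89
J(-3, 2)*(-588) = √89*(-588) = -588*√89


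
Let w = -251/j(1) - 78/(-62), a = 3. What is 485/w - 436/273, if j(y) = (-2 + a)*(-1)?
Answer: 139007/426972 ≈ 0.32556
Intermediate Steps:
j(y) = -1 (j(y) = (-2 + 3)*(-1) = 1*(-1) = -1)
w = 7820/31 (w = -251/(-1) - 78/(-62) = -251*(-1) - 78*(-1/62) = 251 + 39/31 = 7820/31 ≈ 252.26)
485/w - 436/273 = 485/(7820/31) - 436/273 = 485*(31/7820) - 436*1/273 = 3007/1564 - 436/273 = 139007/426972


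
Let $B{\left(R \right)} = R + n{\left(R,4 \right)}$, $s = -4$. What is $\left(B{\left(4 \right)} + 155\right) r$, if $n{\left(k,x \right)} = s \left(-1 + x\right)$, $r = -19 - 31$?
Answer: $-7350$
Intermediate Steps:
$r = -50$
$n{\left(k,x \right)} = 4 - 4 x$ ($n{\left(k,x \right)} = - 4 \left(-1 + x\right) = 4 - 4 x$)
$B{\left(R \right)} = -12 + R$ ($B{\left(R \right)} = R + \left(4 - 16\right) = R - 12 = -12 + R$)
$\left(B{\left(4 \right)} + 155\right) r = \left(\left(-12 + 4\right) + 155\right) \left(-50\right) = \left(-8 + 155\right) \left(-50\right) = 147 \left(-50\right) = -7350$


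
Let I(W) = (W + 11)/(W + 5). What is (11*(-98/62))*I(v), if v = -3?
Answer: -2156/31 ≈ -69.548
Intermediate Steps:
I(W) = (11 + W)/(5 + W)
(11*(-98/62))*I(v) = (11*(-98/62))*((11 - 3)/(5 - 3)) = (11*(-98*1/62))*(8/2) = (11*(-49/31))*((½)*8) = -539/31*4 = -2156/31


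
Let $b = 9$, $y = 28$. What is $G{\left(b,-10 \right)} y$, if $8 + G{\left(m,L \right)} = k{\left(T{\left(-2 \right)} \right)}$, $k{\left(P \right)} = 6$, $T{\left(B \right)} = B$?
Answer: $-56$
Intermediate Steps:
$G{\left(m,L \right)} = -2$ ($G{\left(m,L \right)} = -8 + 6 = -2$)
$G{\left(b,-10 \right)} y = \left(-2\right) 28 = -56$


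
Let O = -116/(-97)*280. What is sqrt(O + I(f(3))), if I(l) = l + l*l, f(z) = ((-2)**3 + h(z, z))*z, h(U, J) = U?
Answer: 5*sqrt(205058)/97 ≈ 23.342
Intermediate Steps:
f(z) = z*(-8 + z) (f(z) = ((-2)**3 + z)*z = (-8 + z)*z = z*(-8 + z))
I(l) = l + l**2
O = 32480/97 (O = -116*(-1/97)*280 = (116/97)*280 = 32480/97 ≈ 334.85)
sqrt(O + I(f(3))) = sqrt(32480/97 + (3*(-8 + 3))*(1 + 3*(-8 + 3))) = sqrt(32480/97 + (3*(-5))*(1 + 3*(-5))) = sqrt(32480/97 - 15*(1 - 15)) = sqrt(32480/97 - 15*(-14)) = sqrt(32480/97 + 210) = sqrt(52850/97) = 5*sqrt(205058)/97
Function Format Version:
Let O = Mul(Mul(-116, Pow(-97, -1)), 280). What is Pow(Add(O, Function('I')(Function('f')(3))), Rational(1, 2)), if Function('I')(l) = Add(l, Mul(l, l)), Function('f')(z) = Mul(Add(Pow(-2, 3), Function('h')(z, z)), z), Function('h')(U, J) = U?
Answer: Mul(Rational(5, 97), Pow(205058, Rational(1, 2))) ≈ 23.342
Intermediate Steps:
Function('f')(z) = Mul(z, Add(-8, z)) (Function('f')(z) = Mul(Add(Pow(-2, 3), z), z) = Mul(Add(-8, z), z) = Mul(z, Add(-8, z)))
Function('I')(l) = Add(l, Pow(l, 2))
O = Rational(32480, 97) (O = Mul(Mul(-116, Rational(-1, 97)), 280) = Mul(Rational(116, 97), 280) = Rational(32480, 97) ≈ 334.85)
Pow(Add(O, Function('I')(Function('f')(3))), Rational(1, 2)) = Pow(Add(Rational(32480, 97), Mul(Mul(3, Add(-8, 3)), Add(1, Mul(3, Add(-8, 3))))), Rational(1, 2)) = Pow(Add(Rational(32480, 97), Mul(Mul(3, -5), Add(1, Mul(3, -5)))), Rational(1, 2)) = Pow(Add(Rational(32480, 97), Mul(-15, Add(1, -15))), Rational(1, 2)) = Pow(Add(Rational(32480, 97), Mul(-15, -14)), Rational(1, 2)) = Pow(Add(Rational(32480, 97), 210), Rational(1, 2)) = Pow(Rational(52850, 97), Rational(1, 2)) = Mul(Rational(5, 97), Pow(205058, Rational(1, 2)))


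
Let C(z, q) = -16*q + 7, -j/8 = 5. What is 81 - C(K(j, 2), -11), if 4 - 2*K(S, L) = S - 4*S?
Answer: -102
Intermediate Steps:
j = -40 (j = -8*5 = -40)
K(S, L) = 2 + 3*S/2 (K(S, L) = 2 - (S - 4*S)/2 = 2 - (-3)*S/2 = 2 + 3*S/2)
C(z, q) = 7 - 16*q
81 - C(K(j, 2), -11) = 81 - (7 - 16*(-11)) = 81 - (7 + 176) = 81 - 1*183 = 81 - 183 = -102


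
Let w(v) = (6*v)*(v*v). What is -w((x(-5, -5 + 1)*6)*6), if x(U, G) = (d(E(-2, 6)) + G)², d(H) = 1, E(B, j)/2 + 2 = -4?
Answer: -204073344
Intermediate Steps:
E(B, j) = -12 (E(B, j) = -4 + 2*(-4) = -4 - 8 = -12)
x(U, G) = (1 + G)²
w(v) = 6*v³ (w(v) = (6*v)*v² = 6*v³)
-w((x(-5, -5 + 1)*6)*6) = -6*(((1 + (-5 + 1))²*6)*6)³ = -6*(((1 - 4)²*6)*6)³ = -6*(((-3)²*6)*6)³ = -6*((9*6)*6)³ = -6*(54*6)³ = -6*324³ = -6*34012224 = -1*204073344 = -204073344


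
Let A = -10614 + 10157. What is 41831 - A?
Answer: 42288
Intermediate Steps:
A = -457
41831 - A = 41831 - 1*(-457) = 41831 + 457 = 42288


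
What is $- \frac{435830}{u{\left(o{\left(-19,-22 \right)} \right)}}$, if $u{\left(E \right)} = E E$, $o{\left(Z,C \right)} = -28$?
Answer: $- \frac{217915}{392} \approx -555.91$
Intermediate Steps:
$u{\left(E \right)} = E^{2}$
$- \frac{435830}{u{\left(o{\left(-19,-22 \right)} \right)}} = - \frac{435830}{\left(-28\right)^{2}} = - \frac{435830}{784} = \left(-435830\right) \frac{1}{784} = - \frac{217915}{392}$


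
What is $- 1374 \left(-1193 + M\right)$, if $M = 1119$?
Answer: $101676$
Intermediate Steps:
$- 1374 \left(-1193 + M\right) = - 1374 \left(-1193 + 1119\right) = \left(-1374\right) \left(-74\right) = 101676$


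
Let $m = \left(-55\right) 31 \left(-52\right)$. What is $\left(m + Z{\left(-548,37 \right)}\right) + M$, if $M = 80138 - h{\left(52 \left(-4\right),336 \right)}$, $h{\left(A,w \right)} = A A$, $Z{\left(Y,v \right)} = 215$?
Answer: $125749$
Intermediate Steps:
$h{\left(A,w \right)} = A^{2}$
$m = 88660$ ($m = \left(-1705\right) \left(-52\right) = 88660$)
$M = 36874$ ($M = 80138 - \left(52 \left(-4\right)\right)^{2} = 80138 - \left(-208\right)^{2} = 80138 - 43264 = 36874$)
$\left(m + Z{\left(-548,37 \right)}\right) + M = \left(88660 + 215\right) + 36874 = 88875 + 36874 = 125749$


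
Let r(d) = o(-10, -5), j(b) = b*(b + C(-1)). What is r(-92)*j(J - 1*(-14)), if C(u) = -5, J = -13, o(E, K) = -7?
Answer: 28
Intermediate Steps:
j(b) = b*(-5 + b) (j(b) = b*(b - 5) = b*(-5 + b))
r(d) = -7
r(-92)*j(J - 1*(-14)) = -7*(-13 - 1*(-14))*(-5 + (-13 - 1*(-14))) = -7*(-13 + 14)*(-5 + (-13 + 14)) = -7*(-5 + 1) = -7*(-4) = 28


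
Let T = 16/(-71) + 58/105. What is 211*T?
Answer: 514418/7455 ≈ 69.003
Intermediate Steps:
T = 2438/7455 (T = 16*(-1/71) + 58*(1/105) = -16/71 + 58/105 = 2438/7455 ≈ 0.32703)
211*T = 211*(2438/7455) = 514418/7455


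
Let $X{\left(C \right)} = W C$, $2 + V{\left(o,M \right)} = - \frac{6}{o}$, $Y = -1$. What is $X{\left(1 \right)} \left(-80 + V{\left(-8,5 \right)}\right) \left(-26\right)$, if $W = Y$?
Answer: $- \frac{4225}{2} \approx -2112.5$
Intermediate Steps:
$W = -1$
$V{\left(o,M \right)} = -2 - \frac{6}{o}$
$X{\left(C \right)} = - C$
$X{\left(1 \right)} \left(-80 + V{\left(-8,5 \right)}\right) \left(-26\right) = \left(-1\right) 1 \left(-80 - \left(2 + \frac{6}{-8}\right)\right) \left(-26\right) = - (-80 - \frac{5}{4}) \left(-26\right) = \left(-1\right) \left(- \frac{325}{4}\right) \left(-26\right) = \frac{325}{4} \left(-26\right) = - \frac{4225}{2}$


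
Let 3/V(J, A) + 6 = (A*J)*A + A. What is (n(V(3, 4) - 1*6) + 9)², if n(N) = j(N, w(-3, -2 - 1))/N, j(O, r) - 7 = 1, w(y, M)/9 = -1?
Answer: 4363921/74529 ≈ 58.553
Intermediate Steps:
w(y, M) = -9 (w(y, M) = 9*(-1) = -9)
j(O, r) = 8 (j(O, r) = 7 + 1 = 8)
V(J, A) = 3/(-6 + A + J*A²) (V(J, A) = 3/(-6 + ((A*J)*A + A)) = 3/(-6 + (J*A² + A)) = 3/(-6 + (A + J*A²)) = 3/(-6 + A + J*A²))
n(N) = 8/N
(n(V(3, 4) - 1*6) + 9)² = (8/(3/(-6 + 4 + 3*4²) - 1*6) + 9)² = (8/(3/(-6 + 4 + 3*16) - 6) + 9)² = (8/(3/(-6 + 4 + 48) - 6) + 9)² = (8/(3/46 - 6) + 9)² = (8/(-273/46) + 9)² = (8*(-46/273) + 9)² = (-368/273 + 9)² = (2089/273)² = 4363921/74529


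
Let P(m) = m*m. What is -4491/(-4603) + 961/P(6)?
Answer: 4585159/165708 ≈ 27.670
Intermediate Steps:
P(m) = m**2
-4491/(-4603) + 961/P(6) = -4491/(-4603) + 961/(6**2) = -4491*(-1/4603) + 961/36 = 4491/4603 + 961*(1/36) = 4491/4603 + 961/36 = 4585159/165708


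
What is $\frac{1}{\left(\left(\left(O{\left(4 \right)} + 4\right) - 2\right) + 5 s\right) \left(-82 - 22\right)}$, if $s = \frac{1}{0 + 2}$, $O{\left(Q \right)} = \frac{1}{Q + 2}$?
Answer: $- \frac{3}{1456} \approx -0.0020604$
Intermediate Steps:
$O{\left(Q \right)} = \frac{1}{2 + Q}$
$s = \frac{1}{2} \approx 0.5$
$\frac{1}{\left(\left(\left(O{\left(4 \right)} + 4\right) - 2\right) + 5 s\right) \left(-82 - 22\right)} = \frac{1}{\left(\left(\left(\frac{1}{2 + 4} + 4\right) - 2\right) + 5 \cdot \frac{1}{2}\right) \left(-82 - 22\right)} = \frac{1}{\left(\left(\left(\frac{1}{6} + 4\right) - 2\right) + \frac{5}{2}\right) \left(-104\right)} = \frac{1}{\left(\left(\frac{25}{6} - 2\right) + \frac{5}{2}\right) \left(-104\right)} = \frac{1}{\left(\frac{13}{6} + \frac{5}{2}\right) \left(-104\right)} = \frac{1}{\frac{14}{3} \left(-104\right)} = \frac{1}{- \frac{1456}{3}} = - \frac{3}{1456}$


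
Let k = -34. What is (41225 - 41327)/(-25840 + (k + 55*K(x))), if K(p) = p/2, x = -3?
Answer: 204/51913 ≈ 0.0039297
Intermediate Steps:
K(p) = p/2 (K(p) = p*(1/2) = p/2)
(41225 - 41327)/(-25840 + (k + 55*K(x))) = (41225 - 41327)/(-25840 + (-34 + 55*((1/2)*(-3)))) = -102/(-25840 + (-34 + 55*(-3/2))) = -102/(-25840 + (-34 - 165/2)) = -102/(-25840 - 233/2) = -102/(-51913/2) = -102*(-2/51913) = 204/51913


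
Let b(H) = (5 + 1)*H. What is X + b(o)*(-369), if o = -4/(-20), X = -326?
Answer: -3844/5 ≈ -768.80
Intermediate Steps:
o = ⅕ (o = -4*(-1/20) = ⅕ ≈ 0.20000)
b(H) = 6*H
X + b(o)*(-369) = -326 + (6*(⅕))*(-369) = -326 + (6/5)*(-369) = -326 - 2214/5 = -3844/5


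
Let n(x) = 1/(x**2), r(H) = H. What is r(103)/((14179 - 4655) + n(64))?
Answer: 421888/39010305 ≈ 0.010815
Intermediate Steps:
n(x) = x**(-2)
r(103)/((14179 - 4655) + n(64)) = 103/((14179 - 4655) + 64**(-2)) = 103/(9524 + 1/4096) = 103/(39010305/4096) = 103*(4096/39010305) = 421888/39010305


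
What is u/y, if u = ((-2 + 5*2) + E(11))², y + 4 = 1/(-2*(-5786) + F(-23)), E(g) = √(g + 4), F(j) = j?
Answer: -912371/46195 - 184784*√15/46195 ≈ -35.243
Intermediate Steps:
E(g) = √(4 + g)
y = -46195/11549 (y = -4 + 1/(-2*(-5786) - 23) = -4 + 1/(11572 - 23) = -4 + 1/11549 = -46195/11549 ≈ -3.9999)
u = (8 + √15)² (u = ((-2 + 5*2) + √(4 + 11))² = ((-2 + 10) + √15)² = (8 + √15)² ≈ 140.97)
u/y = (8 + √15)²/(-46195/11549) = (8 + √15)²*(-11549/46195) = -11549*(8 + √15)²/46195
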